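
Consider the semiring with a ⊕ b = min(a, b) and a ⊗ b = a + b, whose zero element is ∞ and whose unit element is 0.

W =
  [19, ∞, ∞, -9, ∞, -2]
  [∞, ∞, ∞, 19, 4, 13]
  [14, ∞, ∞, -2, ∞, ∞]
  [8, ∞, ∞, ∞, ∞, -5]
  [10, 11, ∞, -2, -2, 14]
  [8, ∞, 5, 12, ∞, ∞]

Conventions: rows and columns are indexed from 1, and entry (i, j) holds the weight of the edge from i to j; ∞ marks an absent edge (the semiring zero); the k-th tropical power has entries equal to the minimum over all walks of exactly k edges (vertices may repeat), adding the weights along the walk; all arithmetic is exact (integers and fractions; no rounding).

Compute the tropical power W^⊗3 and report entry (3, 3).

W^⊗2:
  [-1, ∞, 3, 10, ∞, -14]
  [14, 15, 18, 2, 2, 14]
  [6, ∞, ∞, 5, ∞, -7]
  [3, ∞, 0, -1, ∞, 6]
  [6, 9, 19, -4, -4, -7]
  [19, ∞, ∞, -1, ∞, 6]
W^⊗3:
  [-6, ∞, -9, -10, ∞, -3]
  [10, 13, 19, 0, 0, -3]
  [1, ∞, -2, -3, ∞, 0]
  [7, ∞, 11, -6, ∞, -6]
  [1, 7, -2, -6, -6, -9]
  [7, ∞, 11, 10, ∞, -6]
Key observation: the optimum is the walk 3->4->6->3, with weight (-2) + (-5) + 5 = -2.
Optimal value attained by: walk 3->4->6->3.
Answer: (W^⊗3)[3][3] = -2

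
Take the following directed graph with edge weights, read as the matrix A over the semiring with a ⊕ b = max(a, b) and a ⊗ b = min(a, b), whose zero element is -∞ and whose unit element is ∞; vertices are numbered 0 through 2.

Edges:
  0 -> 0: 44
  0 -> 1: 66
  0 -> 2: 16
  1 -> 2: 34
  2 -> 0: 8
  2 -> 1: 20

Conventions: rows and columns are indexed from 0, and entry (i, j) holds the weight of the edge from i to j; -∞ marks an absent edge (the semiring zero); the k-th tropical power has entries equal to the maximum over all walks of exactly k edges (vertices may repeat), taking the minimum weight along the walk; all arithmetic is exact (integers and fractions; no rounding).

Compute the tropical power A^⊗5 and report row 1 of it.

A^⊗2:
  [44, 44, 34]
  [8, 20, -∞]
  [8, 8, 20]
A^⊗3:
  [44, 44, 34]
  [8, 8, 20]
  [8, 20, 8]
A^⊗4:
  [44, 44, 34]
  [8, 20, 8]
  [8, 8, 20]
A^⊗5:
  [44, 44, 34]
  [8, 8, 20]
  [8, 20, 8]
Answer: row 1 of A^⊗5 = [8, 8, 20]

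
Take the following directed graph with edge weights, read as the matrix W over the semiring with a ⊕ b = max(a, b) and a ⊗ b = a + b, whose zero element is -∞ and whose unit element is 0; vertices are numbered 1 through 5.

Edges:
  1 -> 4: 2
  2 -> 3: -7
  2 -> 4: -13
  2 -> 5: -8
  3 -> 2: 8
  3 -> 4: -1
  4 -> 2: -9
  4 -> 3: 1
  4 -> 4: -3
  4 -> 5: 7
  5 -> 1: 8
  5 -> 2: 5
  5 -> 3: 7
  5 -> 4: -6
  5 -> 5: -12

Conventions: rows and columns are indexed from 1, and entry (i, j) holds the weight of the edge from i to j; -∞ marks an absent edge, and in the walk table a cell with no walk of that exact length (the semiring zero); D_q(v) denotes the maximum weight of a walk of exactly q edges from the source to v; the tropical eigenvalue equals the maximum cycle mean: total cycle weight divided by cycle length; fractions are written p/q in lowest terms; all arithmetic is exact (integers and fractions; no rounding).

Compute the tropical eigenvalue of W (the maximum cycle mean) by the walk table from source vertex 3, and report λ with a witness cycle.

q=0: [-∞, -∞, 0, -∞, -∞]
q=1: [-∞, 8, -∞, -1, -∞]
q=2: [-∞, -10, 1, -4, 6]
q=3: [14, 11, 13, 0, 3]
q=4: [11, 21, 10, 16, 7]
q=5: [15, 18, 17, 13, 23]
Optimal cycle mean attained by: cycle 1->4->5->1, total 2 + 7 + 8, length 3.
Answer: λ = 17/3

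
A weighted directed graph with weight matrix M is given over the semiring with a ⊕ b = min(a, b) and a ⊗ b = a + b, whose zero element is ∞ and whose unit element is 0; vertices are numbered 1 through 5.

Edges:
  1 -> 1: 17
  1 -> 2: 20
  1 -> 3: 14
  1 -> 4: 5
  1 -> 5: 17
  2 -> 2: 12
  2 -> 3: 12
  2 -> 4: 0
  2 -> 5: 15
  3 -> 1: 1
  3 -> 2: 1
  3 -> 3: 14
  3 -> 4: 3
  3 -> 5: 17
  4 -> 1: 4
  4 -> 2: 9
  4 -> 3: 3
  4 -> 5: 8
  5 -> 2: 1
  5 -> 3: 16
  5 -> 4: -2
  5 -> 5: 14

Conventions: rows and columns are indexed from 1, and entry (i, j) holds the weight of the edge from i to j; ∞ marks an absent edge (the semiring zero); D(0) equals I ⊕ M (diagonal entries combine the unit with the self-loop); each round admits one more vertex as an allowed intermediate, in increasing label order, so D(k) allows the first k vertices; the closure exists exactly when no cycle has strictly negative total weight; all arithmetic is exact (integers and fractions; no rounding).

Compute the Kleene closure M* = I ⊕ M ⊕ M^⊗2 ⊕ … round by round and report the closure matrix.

D(0):
  [0, 20, 14, 5, 17]
  [∞, 0, 12, 0, 15]
  [1, 1, 0, 3, 17]
  [4, 9, 3, 0, 8]
  [∞, 1, 16, -2, 0]
D(1):
  [0, 20, 14, 5, 17]
  [∞, 0, 12, 0, 15]
  [1, 1, 0, 3, 17]
  [4, 9, 3, 0, 8]
  [∞, 1, 16, -2, 0]
D(2):
  [0, 20, 14, 5, 17]
  [∞, 0, 12, 0, 15]
  [1, 1, 0, 1, 16]
  [4, 9, 3, 0, 8]
  [∞, 1, 13, -2, 0]
D(3):
  [0, 15, 14, 5, 17]
  [13, 0, 12, 0, 15]
  [1, 1, 0, 1, 16]
  [4, 4, 3, 0, 8]
  [14, 1, 13, -2, 0]
D(4):
  [0, 9, 8, 5, 13]
  [4, 0, 3, 0, 8]
  [1, 1, 0, 1, 9]
  [4, 4, 3, 0, 8]
  [2, 1, 1, -2, 0]
D(5):
  [0, 9, 8, 5, 13]
  [4, 0, 3, 0, 8]
  [1, 1, 0, 1, 9]
  [4, 4, 3, 0, 8]
  [2, 1, 1, -2, 0]
Answer: M* = [[0, 9, 8, 5, 13], [4, 0, 3, 0, 8], [1, 1, 0, 1, 9], [4, 4, 3, 0, 8], [2, 1, 1, -2, 0]]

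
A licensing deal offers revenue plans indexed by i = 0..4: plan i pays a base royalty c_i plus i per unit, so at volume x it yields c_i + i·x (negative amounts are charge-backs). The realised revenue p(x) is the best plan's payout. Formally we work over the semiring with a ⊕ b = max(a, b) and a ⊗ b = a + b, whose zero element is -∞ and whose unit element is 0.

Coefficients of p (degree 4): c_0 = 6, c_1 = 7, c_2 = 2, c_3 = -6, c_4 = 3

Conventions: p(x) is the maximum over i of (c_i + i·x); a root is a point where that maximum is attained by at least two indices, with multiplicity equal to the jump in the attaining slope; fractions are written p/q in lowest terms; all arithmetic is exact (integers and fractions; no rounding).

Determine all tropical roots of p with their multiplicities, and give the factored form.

hull edge (i=0, c=6) to (i=1, c=7): slope 1, span 1
hull edge (i=1, c=7) to (i=4, c=3): slope -4/3, span 3
Factored form: p(x) = 3 ⊗ (x ⊕ (-1)) ⊗ (x ⊕ 4/3) ⊗ (x ⊕ 4/3) ⊗ (x ⊕ 4/3)
Answer: roots = -1 (mult 1), 4/3 (mult 3)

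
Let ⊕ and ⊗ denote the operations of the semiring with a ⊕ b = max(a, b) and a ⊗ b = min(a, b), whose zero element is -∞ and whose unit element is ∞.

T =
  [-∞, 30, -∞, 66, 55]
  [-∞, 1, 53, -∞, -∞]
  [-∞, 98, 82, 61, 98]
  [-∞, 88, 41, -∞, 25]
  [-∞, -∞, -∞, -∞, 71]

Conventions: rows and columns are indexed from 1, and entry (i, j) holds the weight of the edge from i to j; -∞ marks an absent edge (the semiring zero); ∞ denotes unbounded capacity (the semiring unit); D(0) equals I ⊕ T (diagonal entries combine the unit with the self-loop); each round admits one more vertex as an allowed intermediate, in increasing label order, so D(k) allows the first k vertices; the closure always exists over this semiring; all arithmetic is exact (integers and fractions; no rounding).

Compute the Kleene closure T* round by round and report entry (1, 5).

D(0):
  [∞, 30, -∞, 66, 55]
  [-∞, ∞, 53, -∞, -∞]
  [-∞, 98, ∞, 61, 98]
  [-∞, 88, 41, ∞, 25]
  [-∞, -∞, -∞, -∞, ∞]
D(1):
  [∞, 30, -∞, 66, 55]
  [-∞, ∞, 53, -∞, -∞]
  [-∞, 98, ∞, 61, 98]
  [-∞, 88, 41, ∞, 25]
  [-∞, -∞, -∞, -∞, ∞]
D(2):
  [∞, 30, 30, 66, 55]
  [-∞, ∞, 53, -∞, -∞]
  [-∞, 98, ∞, 61, 98]
  [-∞, 88, 53, ∞, 25]
  [-∞, -∞, -∞, -∞, ∞]
D(3):
  [∞, 30, 30, 66, 55]
  [-∞, ∞, 53, 53, 53]
  [-∞, 98, ∞, 61, 98]
  [-∞, 88, 53, ∞, 53]
  [-∞, -∞, -∞, -∞, ∞]
D(4):
  [∞, 66, 53, 66, 55]
  [-∞, ∞, 53, 53, 53]
  [-∞, 98, ∞, 61, 98]
  [-∞, 88, 53, ∞, 53]
  [-∞, -∞, -∞, -∞, ∞]
D(5):
  [∞, 66, 53, 66, 55]
  [-∞, ∞, 53, 53, 53]
  [-∞, 98, ∞, 61, 98]
  [-∞, 88, 53, ∞, 53]
  [-∞, -∞, -∞, -∞, ∞]
Answer: T*[1][5] = 55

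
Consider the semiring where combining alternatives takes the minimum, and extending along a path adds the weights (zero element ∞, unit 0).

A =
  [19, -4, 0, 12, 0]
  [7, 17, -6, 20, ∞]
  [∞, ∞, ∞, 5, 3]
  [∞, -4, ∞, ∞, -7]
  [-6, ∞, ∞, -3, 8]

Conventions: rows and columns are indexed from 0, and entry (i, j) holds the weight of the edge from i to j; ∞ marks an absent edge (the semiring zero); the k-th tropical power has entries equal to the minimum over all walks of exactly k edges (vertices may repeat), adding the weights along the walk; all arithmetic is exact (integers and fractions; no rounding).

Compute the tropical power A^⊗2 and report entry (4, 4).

A^⊗2:
  [-6, 8, -10, -3, 3]
  [24, 3, 7, -1, -3]
  [-3, 1, ∞, 0, -2]
  [-13, 13, -10, -10, 1]
  [2, -10, -6, 5, -10]
Key observation: the optimum is the walk 4->3->4, with weight (-3) + (-7) = -10.
Optimal value attained by: walk 4->3->4.
Answer: (A^⊗2)[4][4] = -10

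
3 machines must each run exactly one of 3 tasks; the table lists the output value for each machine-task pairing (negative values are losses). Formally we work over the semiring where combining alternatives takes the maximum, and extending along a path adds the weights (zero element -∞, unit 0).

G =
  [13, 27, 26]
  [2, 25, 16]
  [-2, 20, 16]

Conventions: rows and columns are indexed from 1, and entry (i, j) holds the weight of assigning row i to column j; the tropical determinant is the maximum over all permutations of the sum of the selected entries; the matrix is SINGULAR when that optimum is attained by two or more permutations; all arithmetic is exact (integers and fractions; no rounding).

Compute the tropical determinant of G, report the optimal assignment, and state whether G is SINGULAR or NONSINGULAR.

σ = (1, 2, 3): 13 + 25 + 16 = 54
σ = (1, 3, 2): 13 + 16 + 20 = 49
σ = (2, 1, 3): 27 + 2 + 16 = 45
σ = (2, 3, 1): 27 + 16 + (-2) = 41
σ = (3, 1, 2): 26 + 2 + 20 = 48
σ = (3, 2, 1): 26 + 25 + (-2) = 49
Optimal value attained by: σ = (1, 2, 3).
Answer: det⊕(G) = 54; verdict: NONSINGULAR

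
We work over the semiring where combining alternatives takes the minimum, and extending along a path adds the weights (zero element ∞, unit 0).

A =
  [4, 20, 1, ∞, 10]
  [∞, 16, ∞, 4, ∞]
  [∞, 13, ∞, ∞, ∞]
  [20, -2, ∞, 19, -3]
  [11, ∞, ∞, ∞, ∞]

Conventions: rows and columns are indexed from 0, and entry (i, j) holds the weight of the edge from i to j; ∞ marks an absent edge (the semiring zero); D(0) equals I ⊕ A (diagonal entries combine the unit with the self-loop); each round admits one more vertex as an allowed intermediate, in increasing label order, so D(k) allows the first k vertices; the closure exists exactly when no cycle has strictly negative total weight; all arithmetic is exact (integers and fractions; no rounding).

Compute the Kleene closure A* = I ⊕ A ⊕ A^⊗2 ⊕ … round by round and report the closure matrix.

D(0):
  [0, 20, 1, ∞, 10]
  [∞, 0, ∞, 4, ∞]
  [∞, 13, 0, ∞, ∞]
  [20, -2, ∞, 0, -3]
  [11, ∞, ∞, ∞, 0]
D(1):
  [0, 20, 1, ∞, 10]
  [∞, 0, ∞, 4, ∞]
  [∞, 13, 0, ∞, ∞]
  [20, -2, 21, 0, -3]
  [11, 31, 12, ∞, 0]
D(2):
  [0, 20, 1, 24, 10]
  [∞, 0, ∞, 4, ∞]
  [∞, 13, 0, 17, ∞]
  [20, -2, 21, 0, -3]
  [11, 31, 12, 35, 0]
D(3):
  [0, 14, 1, 18, 10]
  [∞, 0, ∞, 4, ∞]
  [∞, 13, 0, 17, ∞]
  [20, -2, 21, 0, -3]
  [11, 25, 12, 29, 0]
D(4):
  [0, 14, 1, 18, 10]
  [24, 0, 25, 4, 1]
  [37, 13, 0, 17, 14]
  [20, -2, 21, 0, -3]
  [11, 25, 12, 29, 0]
D(5):
  [0, 14, 1, 18, 10]
  [12, 0, 13, 4, 1]
  [25, 13, 0, 17, 14]
  [8, -2, 9, 0, -3]
  [11, 25, 12, 29, 0]
Answer: A* = [[0, 14, 1, 18, 10], [12, 0, 13, 4, 1], [25, 13, 0, 17, 14], [8, -2, 9, 0, -3], [11, 25, 12, 29, 0]]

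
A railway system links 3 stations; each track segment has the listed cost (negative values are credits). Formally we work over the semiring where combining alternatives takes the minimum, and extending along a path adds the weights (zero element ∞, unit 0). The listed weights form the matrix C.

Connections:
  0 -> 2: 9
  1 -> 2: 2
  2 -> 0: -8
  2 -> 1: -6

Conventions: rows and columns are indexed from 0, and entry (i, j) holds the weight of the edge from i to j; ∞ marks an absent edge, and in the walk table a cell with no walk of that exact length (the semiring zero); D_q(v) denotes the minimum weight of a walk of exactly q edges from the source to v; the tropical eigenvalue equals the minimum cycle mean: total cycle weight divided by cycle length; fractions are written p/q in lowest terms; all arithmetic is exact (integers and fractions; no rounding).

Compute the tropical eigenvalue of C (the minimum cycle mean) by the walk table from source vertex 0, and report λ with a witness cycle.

q=0: [0, ∞, ∞]
q=1: [∞, ∞, 9]
q=2: [1, 3, ∞]
q=3: [∞, ∞, 5]
Optimal cycle mean attained by: cycle 1->2->1, total 2 + (-6), length 2.
Answer: λ = -2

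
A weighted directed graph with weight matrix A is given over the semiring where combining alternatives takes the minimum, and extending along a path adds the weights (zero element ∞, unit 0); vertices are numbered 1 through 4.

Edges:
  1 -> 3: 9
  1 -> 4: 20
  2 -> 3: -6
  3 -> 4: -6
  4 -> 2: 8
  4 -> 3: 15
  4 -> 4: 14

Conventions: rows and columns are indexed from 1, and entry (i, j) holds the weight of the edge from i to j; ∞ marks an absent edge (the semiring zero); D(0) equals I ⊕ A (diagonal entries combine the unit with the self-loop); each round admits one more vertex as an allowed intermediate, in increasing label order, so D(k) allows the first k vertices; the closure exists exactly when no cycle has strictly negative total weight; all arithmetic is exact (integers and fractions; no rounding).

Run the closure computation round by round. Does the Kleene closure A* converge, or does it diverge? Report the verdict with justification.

D(0):
  [0, ∞, 9, 20]
  [∞, 0, -6, ∞]
  [∞, ∞, 0, -6]
  [∞, 8, 15, 0]
D(1):
  [0, ∞, 9, 20]
  [∞, 0, -6, ∞]
  [∞, ∞, 0, -6]
  [∞, 8, 15, 0]
D(2):
  [0, ∞, 9, 20]
  [∞, 0, -6, ∞]
  [∞, ∞, 0, -6]
  [∞, 8, 2, 0]
Detection: at round 3, diagonal entry (4, 4) turns strictly negative.
Key observation: the cycle 4->2->3->4 has total weight 8 + (-6) + (-6), which is strictly negative.
Answer: DIVERGES — negative cycle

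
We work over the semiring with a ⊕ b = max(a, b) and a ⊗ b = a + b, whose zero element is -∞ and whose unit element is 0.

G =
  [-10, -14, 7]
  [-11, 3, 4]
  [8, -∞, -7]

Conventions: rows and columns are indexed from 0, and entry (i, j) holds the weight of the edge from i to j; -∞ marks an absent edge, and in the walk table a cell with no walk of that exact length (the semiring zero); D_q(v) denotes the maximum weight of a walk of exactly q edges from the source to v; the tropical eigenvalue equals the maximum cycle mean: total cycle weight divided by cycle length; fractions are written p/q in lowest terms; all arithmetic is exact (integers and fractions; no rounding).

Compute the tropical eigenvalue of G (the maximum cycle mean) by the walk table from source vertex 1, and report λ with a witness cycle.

q=0: [-∞, 0, -∞]
q=1: [-11, 3, 4]
q=2: [12, 6, 7]
q=3: [15, 9, 19]
Optimal cycle mean attained by: cycle 0->2->0, total 7 + 8, length 2.
Answer: λ = 15/2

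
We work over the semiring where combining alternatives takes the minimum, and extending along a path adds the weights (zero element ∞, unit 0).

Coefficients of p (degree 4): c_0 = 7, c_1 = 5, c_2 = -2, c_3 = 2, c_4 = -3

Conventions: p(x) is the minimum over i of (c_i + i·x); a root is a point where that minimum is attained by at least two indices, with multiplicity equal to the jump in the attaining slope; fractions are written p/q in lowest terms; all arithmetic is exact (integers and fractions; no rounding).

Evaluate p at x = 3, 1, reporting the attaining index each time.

p(3) = min(7+0·3=7, 5+1·3=8, -2+2·3=4, 2+3·3=11, -3+4·3=9) = 4 (attained by i=2)
p(1) = min(7+0·1=7, 5+1·1=6, -2+2·1=0, 2+3·1=5, -3+4·1=1) = 0 (attained by i=2)
Answer: p(3) = 4; p(1) = 0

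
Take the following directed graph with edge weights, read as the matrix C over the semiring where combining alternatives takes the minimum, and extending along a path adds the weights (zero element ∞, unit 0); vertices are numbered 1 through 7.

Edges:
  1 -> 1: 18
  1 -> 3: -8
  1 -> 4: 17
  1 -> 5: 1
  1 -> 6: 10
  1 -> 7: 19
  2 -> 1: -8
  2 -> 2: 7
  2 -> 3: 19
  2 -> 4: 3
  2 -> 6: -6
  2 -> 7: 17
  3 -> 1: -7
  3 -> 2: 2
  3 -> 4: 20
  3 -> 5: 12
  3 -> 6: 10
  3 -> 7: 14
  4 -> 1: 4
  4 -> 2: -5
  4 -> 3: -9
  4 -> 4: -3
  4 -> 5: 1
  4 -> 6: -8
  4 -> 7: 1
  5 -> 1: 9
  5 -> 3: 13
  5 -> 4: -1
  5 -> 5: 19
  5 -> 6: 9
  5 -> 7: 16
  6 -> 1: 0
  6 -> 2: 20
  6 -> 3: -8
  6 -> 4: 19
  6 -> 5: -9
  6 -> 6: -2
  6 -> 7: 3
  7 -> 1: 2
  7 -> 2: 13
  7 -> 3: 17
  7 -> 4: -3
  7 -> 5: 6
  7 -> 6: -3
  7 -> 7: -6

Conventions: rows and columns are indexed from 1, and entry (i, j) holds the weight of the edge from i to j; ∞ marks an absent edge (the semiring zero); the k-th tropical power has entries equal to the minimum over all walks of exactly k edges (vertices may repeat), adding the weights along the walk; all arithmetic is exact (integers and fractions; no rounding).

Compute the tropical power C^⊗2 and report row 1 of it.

C^⊗2:
  [-15, -6, 2, 0, 1, 2, 6]
  [-6, -2, -16, 0, -15, -8, -3]
  [-6, 9, -15, 5, -6, -4, 8]
  [-16, -8, -16, -6, -17, -11, -5]
  [3, -6, -10, -4, 0, -9, 0]
  [-15, -6, -10, -10, -11, -4, -3]
  [-4, -8, -12, -9, -12, -11, -12]
Answer: row 1 of C^⊗2 = [-15, -6, 2, 0, 1, 2, 6]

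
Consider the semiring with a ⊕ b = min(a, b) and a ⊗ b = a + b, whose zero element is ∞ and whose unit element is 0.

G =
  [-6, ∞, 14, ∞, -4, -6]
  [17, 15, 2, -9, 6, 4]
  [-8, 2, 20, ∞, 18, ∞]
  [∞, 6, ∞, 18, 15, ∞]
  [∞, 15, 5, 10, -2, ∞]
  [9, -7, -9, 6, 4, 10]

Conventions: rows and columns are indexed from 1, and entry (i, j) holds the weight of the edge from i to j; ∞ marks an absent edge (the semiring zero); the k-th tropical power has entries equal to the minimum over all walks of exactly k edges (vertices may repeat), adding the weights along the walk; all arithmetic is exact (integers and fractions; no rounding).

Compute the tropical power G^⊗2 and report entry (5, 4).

G^⊗2:
  [-12, -13, -15, 0, -10, -12]
  [-6, -3, -5, 6, 4, 11]
  [-14, 17, 4, -7, -12, -14]
  [23, 21, 8, -3, 12, 10]
  [-3, 7, 3, 6, -4, 19]
  [-17, -7, -5, -16, -1, -3]
Key observation: the optimum is the walk 5->2->4, with weight 15 + (-9) = 6.
Optimal value attained by: walk 5->2->4.
Answer: (G^⊗2)[5][4] = 6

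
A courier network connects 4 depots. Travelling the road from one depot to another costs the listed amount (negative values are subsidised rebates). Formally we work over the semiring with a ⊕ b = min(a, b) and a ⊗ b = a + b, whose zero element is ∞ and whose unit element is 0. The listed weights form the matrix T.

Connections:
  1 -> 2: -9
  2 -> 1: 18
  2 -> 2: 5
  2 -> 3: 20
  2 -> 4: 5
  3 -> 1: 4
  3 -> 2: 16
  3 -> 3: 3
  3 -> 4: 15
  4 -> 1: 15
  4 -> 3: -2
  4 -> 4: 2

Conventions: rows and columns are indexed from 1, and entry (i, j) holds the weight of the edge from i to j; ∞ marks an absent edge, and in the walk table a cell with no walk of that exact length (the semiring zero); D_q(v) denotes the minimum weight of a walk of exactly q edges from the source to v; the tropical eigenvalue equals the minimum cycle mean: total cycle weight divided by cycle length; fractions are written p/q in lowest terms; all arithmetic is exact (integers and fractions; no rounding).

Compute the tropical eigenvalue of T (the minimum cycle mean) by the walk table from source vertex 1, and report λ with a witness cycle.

q=0: [0, ∞, ∞, ∞]
q=1: [∞, -9, ∞, ∞]
q=2: [9, -4, 11, -4]
q=3: [11, 0, -6, -2]
q=4: [-2, 2, -4, 0]
Optimal cycle mean attained by: cycle 1->2->4->3->1, total (-9) + 5 + (-2) + 4, length 4.
Answer: λ = -1/2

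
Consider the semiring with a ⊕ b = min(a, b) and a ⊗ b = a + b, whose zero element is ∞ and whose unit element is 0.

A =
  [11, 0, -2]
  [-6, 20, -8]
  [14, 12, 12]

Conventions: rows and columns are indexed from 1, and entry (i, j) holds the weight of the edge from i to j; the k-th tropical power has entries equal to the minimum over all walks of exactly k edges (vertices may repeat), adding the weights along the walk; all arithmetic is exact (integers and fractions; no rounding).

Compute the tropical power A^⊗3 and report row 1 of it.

A^⊗2:
  [-6, 10, -8]
  [5, -6, -8]
  [6, 14, 4]
A^⊗3:
  [4, -6, -8]
  [-12, 4, -14]
  [8, 6, 4]
Answer: row 1 of A^⊗3 = [4, -6, -8]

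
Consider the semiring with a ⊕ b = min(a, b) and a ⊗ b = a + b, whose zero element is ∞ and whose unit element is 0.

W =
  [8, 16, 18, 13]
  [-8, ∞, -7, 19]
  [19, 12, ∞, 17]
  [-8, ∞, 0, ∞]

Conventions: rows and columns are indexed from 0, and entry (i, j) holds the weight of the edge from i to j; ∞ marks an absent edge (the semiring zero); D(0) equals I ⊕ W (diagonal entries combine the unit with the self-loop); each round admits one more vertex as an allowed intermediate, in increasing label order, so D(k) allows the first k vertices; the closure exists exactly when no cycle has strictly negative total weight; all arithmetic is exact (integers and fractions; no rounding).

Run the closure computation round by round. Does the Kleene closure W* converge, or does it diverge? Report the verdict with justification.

D(0):
  [0, 16, 18, 13]
  [-8, 0, -7, 19]
  [19, 12, 0, 17]
  [-8, ∞, 0, 0]
D(1):
  [0, 16, 18, 13]
  [-8, 0, -7, 5]
  [19, 12, 0, 17]
  [-8, 8, 0, 0]
D(2):
  [0, 16, 9, 13]
  [-8, 0, -7, 5]
  [4, 12, 0, 17]
  [-8, 8, 0, 0]
D(3):
  [0, 16, 9, 13]
  [-8, 0, -7, 5]
  [4, 12, 0, 17]
  [-8, 8, 0, 0]
D(4):
  [0, 16, 9, 13]
  [-8, 0, -7, 5]
  [4, 12, 0, 17]
  [-8, 8, 0, 0]
Key observation: every diagonal entry stays at the unit through all rounds, so no improving cycle exists.
Answer: CONVERGES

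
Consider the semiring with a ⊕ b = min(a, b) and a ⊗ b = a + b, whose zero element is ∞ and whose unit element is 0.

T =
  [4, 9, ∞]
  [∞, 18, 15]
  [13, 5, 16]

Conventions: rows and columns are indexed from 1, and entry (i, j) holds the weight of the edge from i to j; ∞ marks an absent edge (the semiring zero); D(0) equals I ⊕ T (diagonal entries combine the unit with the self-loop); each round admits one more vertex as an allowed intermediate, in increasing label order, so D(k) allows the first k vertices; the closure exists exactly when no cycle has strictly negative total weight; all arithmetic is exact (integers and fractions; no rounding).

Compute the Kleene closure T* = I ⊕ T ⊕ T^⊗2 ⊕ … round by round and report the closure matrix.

D(0):
  [0, 9, ∞]
  [∞, 0, 15]
  [13, 5, 0]
D(1):
  [0, 9, ∞]
  [∞, 0, 15]
  [13, 5, 0]
D(2):
  [0, 9, 24]
  [∞, 0, 15]
  [13, 5, 0]
D(3):
  [0, 9, 24]
  [28, 0, 15]
  [13, 5, 0]
Answer: T* = [[0, 9, 24], [28, 0, 15], [13, 5, 0]]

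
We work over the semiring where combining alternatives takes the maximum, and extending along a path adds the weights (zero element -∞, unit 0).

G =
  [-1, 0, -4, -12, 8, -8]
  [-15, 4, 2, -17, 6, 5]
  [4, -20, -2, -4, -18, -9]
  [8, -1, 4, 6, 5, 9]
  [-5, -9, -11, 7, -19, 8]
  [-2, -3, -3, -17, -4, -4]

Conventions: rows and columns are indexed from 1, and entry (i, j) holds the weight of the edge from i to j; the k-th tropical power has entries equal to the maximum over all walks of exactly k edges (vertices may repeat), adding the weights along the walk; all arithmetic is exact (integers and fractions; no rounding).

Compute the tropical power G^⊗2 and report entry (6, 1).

G^⊗2:
  [3, 4, 2, 15, 7, 16]
  [6, 8, 6, 13, 10, 14]
  [4, 4, 0, 2, 12, 5]
  [14, 8, 10, 12, 16, 15]
  [15, 6, 11, 13, 12, 16]
  [1, 1, -1, 3, 6, 4]
Key observation: the optimum is the walk 6->3->1, with weight (-3) + 4 = 1.
Optimal value attained by: walk 6->3->1.
Answer: (G^⊗2)[6][1] = 1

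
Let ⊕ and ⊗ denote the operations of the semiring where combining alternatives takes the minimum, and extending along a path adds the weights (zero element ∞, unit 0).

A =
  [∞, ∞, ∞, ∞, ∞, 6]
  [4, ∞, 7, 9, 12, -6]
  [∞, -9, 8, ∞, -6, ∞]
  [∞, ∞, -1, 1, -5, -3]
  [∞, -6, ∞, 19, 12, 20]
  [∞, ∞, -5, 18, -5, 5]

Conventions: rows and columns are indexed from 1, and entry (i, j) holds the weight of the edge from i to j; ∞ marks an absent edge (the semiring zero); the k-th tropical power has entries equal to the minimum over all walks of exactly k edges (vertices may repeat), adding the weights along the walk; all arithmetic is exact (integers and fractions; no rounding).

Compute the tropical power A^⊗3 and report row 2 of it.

A^⊗2:
  [∞, ∞, 1, 24, 1, 11]
  [∞, -2, -11, 10, -11, -1]
  [-5, -12, -2, 0, 2, -15]
  [∞, -11, -8, 2, -8, -2]
  [-2, 6, 1, 3, 6, -12]
  [∞, -14, 0, 14, -11, 10]
A^⊗3:
  [∞, -8, 6, 20, -5, 16]
  [2, -20, -6, 7, -17, -8]
  [-8, -11, -20, -3, -20, -18]
  [-7, -17, -7, -2, -14, -17]
  [10, -8, -17, 4, -17, -7]
  [-10, -17, -7, -5, -6, -20]
Answer: row 2 of A^⊗3 = [2, -20, -6, 7, -17, -8]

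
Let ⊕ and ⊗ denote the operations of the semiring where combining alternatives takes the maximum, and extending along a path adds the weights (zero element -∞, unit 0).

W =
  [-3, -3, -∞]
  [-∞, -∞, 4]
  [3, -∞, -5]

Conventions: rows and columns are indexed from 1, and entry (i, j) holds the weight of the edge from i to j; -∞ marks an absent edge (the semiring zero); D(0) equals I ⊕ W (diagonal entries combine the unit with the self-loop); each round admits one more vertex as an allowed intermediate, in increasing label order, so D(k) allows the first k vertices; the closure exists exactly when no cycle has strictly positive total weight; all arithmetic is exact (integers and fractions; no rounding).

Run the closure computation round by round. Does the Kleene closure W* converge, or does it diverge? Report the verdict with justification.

D(0):
  [0, -3, -∞]
  [-∞, 0, 4]
  [3, -∞, 0]
D(1):
  [0, -3, -∞]
  [-∞, 0, 4]
  [3, 0, 0]
Detection: at round 2, diagonal entry (3, 3) turns strictly positive.
Key observation: the cycle 3->1->2->3 has total weight 3 + (-3) + 4, which is strictly positive.
Answer: DIVERGES — positive cycle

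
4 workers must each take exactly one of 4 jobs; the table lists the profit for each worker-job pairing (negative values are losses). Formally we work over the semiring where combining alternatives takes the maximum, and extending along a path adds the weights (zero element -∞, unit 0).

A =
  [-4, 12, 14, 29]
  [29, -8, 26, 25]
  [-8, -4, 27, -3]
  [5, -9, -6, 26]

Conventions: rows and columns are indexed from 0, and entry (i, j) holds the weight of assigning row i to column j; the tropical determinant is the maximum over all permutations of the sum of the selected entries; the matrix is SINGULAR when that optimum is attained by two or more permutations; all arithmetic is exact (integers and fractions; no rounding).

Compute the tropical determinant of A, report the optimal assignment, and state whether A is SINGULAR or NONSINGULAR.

σ = (0, 1, 2, 3): (-4) + (-8) + 27 + 26 = 41
σ = (0, 1, 3, 2): (-4) + (-8) + (-3) + (-6) = -21
σ = (0, 2, 1, 3): (-4) + 26 + (-4) + 26 = 44
σ = (0, 2, 3, 1): (-4) + 26 + (-3) + (-9) = 10
σ = (0, 3, 1, 2): (-4) + 25 + (-4) + (-6) = 11
σ = (0, 3, 2, 1): (-4) + 25 + 27 + (-9) = 39
σ = (1, 0, 2, 3): 12 + 29 + 27 + 26 = 94
σ = (1, 0, 3, 2): 12 + 29 + (-3) + (-6) = 32
σ = (1, 2, 0, 3): 12 + 26 + (-8) + 26 = 56
σ = (1, 2, 3, 0): 12 + 26 + (-3) + 5 = 40
σ = (1, 3, 0, 2): 12 + 25 + (-8) + (-6) = 23
σ = (1, 3, 2, 0): 12 + 25 + 27 + 5 = 69
σ = (2, 0, 1, 3): 14 + 29 + (-4) + 26 = 65
σ = (2, 0, 3, 1): 14 + 29 + (-3) + (-9) = 31
σ = (2, 1, 0, 3): 14 + (-8) + (-8) + 26 = 24
σ = (2, 1, 3, 0): 14 + (-8) + (-3) + 5 = 8
σ = (2, 3, 0, 1): 14 + 25 + (-8) + (-9) = 22
σ = (2, 3, 1, 0): 14 + 25 + (-4) + 5 = 40
σ = (3, 0, 1, 2): 29 + 29 + (-4) + (-6) = 48
σ = (3, 0, 2, 1): 29 + 29 + 27 + (-9) = 76
σ = (3, 1, 0, 2): 29 + (-8) + (-8) + (-6) = 7
σ = (3, 1, 2, 0): 29 + (-8) + 27 + 5 = 53
σ = (3, 2, 0, 1): 29 + 26 + (-8) + (-9) = 38
σ = (3, 2, 1, 0): 29 + 26 + (-4) + 5 = 56
Optimal value attained by: σ = (1, 0, 2, 3).
Answer: det⊕(A) = 94; verdict: NONSINGULAR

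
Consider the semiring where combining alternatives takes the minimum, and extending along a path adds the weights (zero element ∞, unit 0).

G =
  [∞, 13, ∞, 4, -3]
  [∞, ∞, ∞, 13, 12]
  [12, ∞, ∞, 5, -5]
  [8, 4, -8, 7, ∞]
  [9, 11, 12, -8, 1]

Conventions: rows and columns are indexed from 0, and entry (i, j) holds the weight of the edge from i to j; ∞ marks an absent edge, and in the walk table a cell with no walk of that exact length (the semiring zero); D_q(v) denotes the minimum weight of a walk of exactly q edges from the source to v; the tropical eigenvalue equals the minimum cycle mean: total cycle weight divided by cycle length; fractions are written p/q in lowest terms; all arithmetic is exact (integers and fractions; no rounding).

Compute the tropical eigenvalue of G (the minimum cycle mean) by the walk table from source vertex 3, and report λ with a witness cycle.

q=0: [∞, ∞, ∞, 0, ∞]
q=1: [8, 4, -8, 7, ∞]
q=2: [4, 11, -1, -3, -13]
q=3: [-4, -2, -11, -21, -12]
q=4: [-13, -17, -29, -20, -16]
q=5: [-17, -16, -28, -24, -34]
Optimal cycle mean attained by: cycle 2->4->3->2, total (-5) + (-8) + (-8), length 3.
Answer: λ = -7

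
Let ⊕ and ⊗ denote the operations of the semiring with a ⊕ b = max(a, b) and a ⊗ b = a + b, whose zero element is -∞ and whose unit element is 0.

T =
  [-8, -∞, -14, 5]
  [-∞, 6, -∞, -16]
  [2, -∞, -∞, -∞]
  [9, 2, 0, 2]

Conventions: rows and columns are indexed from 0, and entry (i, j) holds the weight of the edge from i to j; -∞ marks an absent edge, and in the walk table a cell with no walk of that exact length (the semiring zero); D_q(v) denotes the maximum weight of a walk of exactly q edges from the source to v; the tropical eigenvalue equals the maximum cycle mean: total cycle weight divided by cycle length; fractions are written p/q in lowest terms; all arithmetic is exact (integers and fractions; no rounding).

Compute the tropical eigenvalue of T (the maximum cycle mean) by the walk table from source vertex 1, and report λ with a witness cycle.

q=0: [-∞, 0, -∞, -∞]
q=1: [-∞, 6, -∞, -16]
q=2: [-7, 12, -16, -10]
q=3: [-1, 18, -10, -2]
q=4: [7, 24, -2, 4]
Optimal cycle mean attained by: cycle 0->3->0, total 5 + 9, length 2.
Answer: λ = 7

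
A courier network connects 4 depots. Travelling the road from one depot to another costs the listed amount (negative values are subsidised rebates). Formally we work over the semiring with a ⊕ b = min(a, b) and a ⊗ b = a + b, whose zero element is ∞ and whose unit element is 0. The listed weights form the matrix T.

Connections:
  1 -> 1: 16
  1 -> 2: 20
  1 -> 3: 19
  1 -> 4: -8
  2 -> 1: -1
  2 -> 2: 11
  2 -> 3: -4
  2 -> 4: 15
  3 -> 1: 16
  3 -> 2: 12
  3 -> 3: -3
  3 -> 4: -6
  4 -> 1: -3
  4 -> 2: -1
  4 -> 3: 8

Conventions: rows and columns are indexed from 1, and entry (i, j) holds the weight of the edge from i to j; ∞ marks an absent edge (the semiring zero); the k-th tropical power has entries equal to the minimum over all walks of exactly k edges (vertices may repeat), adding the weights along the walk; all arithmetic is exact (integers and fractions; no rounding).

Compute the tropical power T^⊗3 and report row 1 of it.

T^⊗2:
  [-11, -9, 0, 8]
  [10, 8, -7, -10]
  [-9, -7, -6, -9]
  [-2, 10, -5, -11]
T^⊗3:
  [-10, 2, -13, -19]
  [-13, -11, -10, -13]
  [-12, -10, -11, -17]
  [-14, -12, -8, -11]
Answer: row 1 of T^⊗3 = [-10, 2, -13, -19]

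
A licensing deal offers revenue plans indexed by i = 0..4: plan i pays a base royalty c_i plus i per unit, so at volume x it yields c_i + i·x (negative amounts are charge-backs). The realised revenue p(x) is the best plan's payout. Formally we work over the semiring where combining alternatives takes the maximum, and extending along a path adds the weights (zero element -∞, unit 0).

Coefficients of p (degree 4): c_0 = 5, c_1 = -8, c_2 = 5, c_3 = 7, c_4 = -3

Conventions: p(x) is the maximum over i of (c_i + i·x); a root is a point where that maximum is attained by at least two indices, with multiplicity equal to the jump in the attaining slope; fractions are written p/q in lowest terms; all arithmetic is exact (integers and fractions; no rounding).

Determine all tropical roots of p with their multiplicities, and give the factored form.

hull edge (i=0, c=5) to (i=3, c=7): slope 2/3, span 3
hull edge (i=3, c=7) to (i=4, c=-3): slope -10, span 1
Factored form: p(x) = -3 ⊗ (x ⊕ (-2/3)) ⊗ (x ⊕ (-2/3)) ⊗ (x ⊕ (-2/3)) ⊗ (x ⊕ 10)
Answer: roots = -2/3 (mult 3), 10 (mult 1)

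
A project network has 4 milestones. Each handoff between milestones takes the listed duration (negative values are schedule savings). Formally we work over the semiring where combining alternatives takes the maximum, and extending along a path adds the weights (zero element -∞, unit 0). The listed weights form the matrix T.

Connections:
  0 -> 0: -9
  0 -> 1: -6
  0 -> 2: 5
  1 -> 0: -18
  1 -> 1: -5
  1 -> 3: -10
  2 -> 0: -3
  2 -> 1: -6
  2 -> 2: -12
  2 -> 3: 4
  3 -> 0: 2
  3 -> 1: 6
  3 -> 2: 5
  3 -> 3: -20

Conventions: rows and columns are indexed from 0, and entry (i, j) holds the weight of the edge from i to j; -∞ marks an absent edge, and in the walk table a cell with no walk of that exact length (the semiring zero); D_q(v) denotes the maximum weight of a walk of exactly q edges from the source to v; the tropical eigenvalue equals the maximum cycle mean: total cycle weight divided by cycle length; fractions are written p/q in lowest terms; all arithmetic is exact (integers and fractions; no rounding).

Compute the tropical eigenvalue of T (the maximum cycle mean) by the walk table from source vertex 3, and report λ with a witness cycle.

q=0: [-∞, -∞, -∞, 0]
q=1: [2, 6, 5, -20]
q=2: [2, 1, 7, 9]
q=3: [11, 15, 14, 11]
q=4: [13, 17, 16, 18]
Optimal cycle mean attained by: cycle 2->3->2, total 4 + 5, length 2.
Answer: λ = 9/2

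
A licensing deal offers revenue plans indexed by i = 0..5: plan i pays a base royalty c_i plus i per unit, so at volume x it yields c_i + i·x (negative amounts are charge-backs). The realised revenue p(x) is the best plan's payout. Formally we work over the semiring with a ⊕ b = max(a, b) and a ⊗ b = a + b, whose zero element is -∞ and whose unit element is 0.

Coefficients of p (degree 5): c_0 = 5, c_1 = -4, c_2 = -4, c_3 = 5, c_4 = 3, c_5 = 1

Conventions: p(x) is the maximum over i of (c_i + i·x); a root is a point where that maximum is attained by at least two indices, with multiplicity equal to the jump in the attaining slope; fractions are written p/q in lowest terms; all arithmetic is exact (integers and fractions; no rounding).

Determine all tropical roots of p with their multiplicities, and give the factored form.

hull edge (i=0, c=5) to (i=3, c=5): slope 0, span 3
hull edge (i=3, c=5) to (i=5, c=1): slope -2, span 2
Factored form: p(x) = 1 ⊗ (x ⊕ 0) ⊗ (x ⊕ 0) ⊗ (x ⊕ 0) ⊗ (x ⊕ 2) ⊗ (x ⊕ 2)
Answer: roots = 0 (mult 3), 2 (mult 2)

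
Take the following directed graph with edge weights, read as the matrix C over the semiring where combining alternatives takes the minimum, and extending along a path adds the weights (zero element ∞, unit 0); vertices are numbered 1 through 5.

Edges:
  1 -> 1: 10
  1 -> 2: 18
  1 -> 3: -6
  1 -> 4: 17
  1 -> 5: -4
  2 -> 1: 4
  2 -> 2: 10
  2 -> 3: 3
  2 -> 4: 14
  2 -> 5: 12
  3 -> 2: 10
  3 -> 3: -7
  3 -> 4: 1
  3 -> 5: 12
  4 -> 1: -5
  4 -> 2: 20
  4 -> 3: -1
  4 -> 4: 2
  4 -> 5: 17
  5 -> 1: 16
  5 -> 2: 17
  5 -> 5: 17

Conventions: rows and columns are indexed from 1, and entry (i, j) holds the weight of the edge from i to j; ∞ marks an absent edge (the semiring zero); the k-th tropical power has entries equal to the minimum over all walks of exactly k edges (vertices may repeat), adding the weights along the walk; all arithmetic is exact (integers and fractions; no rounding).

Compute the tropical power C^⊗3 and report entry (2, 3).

C^⊗2:
  [12, 4, -13, -5, 6]
  [9, 13, -4, 4, 0]
  [-4, 3, -14, -6, 5]
  [-3, 9, -11, 0, -9]
  [21, 27, 10, 31, 12]
C^⊗3:
  [-10, -3, -20, -12, -1]
  [-1, 6, -11, -3, 5]
  [-11, -4, -21, -13, -8]
  [-5, -1, -18, -10, -7]
  [26, 20, 3, 11, 17]
Key observation: the optimum is the walk 2->3->3->3, with weight 3 + (-7) + (-7) = -11.
Optimal value attained by: walk 2->3->3->3.
Answer: (C^⊗3)[2][3] = -11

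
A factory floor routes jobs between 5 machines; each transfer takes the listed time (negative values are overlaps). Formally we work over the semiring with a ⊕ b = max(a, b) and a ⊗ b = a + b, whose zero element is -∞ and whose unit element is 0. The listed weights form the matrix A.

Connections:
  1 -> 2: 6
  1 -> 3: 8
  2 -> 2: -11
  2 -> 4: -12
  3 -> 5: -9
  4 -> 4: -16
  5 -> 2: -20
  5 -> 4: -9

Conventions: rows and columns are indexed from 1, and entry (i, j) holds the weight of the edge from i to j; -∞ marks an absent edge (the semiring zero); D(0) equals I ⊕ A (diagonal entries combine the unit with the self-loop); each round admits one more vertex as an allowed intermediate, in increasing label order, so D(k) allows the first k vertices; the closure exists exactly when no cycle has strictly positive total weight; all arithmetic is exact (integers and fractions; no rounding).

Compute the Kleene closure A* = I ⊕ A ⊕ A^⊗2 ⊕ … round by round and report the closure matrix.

D(0):
  [0, 6, 8, -∞, -∞]
  [-∞, 0, -∞, -12, -∞]
  [-∞, -∞, 0, -∞, -9]
  [-∞, -∞, -∞, 0, -∞]
  [-∞, -20, -∞, -9, 0]
D(1):
  [0, 6, 8, -∞, -∞]
  [-∞, 0, -∞, -12, -∞]
  [-∞, -∞, 0, -∞, -9]
  [-∞, -∞, -∞, 0, -∞]
  [-∞, -20, -∞, -9, 0]
D(2):
  [0, 6, 8, -6, -∞]
  [-∞, 0, -∞, -12, -∞]
  [-∞, -∞, 0, -∞, -9]
  [-∞, -∞, -∞, 0, -∞]
  [-∞, -20, -∞, -9, 0]
D(3):
  [0, 6, 8, -6, -1]
  [-∞, 0, -∞, -12, -∞]
  [-∞, -∞, 0, -∞, -9]
  [-∞, -∞, -∞, 0, -∞]
  [-∞, -20, -∞, -9, 0]
D(4):
  [0, 6, 8, -6, -1]
  [-∞, 0, -∞, -12, -∞]
  [-∞, -∞, 0, -∞, -9]
  [-∞, -∞, -∞, 0, -∞]
  [-∞, -20, -∞, -9, 0]
D(5):
  [0, 6, 8, -6, -1]
  [-∞, 0, -∞, -12, -∞]
  [-∞, -29, 0, -18, -9]
  [-∞, -∞, -∞, 0, -∞]
  [-∞, -20, -∞, -9, 0]
Answer: A* = [[0, 6, 8, -6, -1], [-∞, 0, -∞, -12, -∞], [-∞, -29, 0, -18, -9], [-∞, -∞, -∞, 0, -∞], [-∞, -20, -∞, -9, 0]]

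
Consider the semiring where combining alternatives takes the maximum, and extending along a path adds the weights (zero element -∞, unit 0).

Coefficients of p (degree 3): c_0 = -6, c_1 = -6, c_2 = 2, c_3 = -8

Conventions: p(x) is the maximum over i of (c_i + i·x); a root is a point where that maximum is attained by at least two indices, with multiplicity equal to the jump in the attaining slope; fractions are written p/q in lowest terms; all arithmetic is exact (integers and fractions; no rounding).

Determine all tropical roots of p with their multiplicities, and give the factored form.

hull edge (i=0, c=-6) to (i=2, c=2): slope 4, span 2
hull edge (i=2, c=2) to (i=3, c=-8): slope -10, span 1
Factored form: p(x) = -8 ⊗ (x ⊕ (-4)) ⊗ (x ⊕ (-4)) ⊗ (x ⊕ 10)
Answer: roots = -4 (mult 2), 10 (mult 1)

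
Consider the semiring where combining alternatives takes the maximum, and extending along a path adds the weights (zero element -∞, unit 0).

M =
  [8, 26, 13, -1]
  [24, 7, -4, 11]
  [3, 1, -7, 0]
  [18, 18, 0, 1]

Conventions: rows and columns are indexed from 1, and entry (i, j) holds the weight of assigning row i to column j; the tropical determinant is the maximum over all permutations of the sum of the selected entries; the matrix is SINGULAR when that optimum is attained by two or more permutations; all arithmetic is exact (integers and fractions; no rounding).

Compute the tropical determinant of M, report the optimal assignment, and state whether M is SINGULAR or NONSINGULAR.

σ = (1, 2, 3, 4): 8 + 7 + (-7) + 1 = 9
σ = (1, 2, 4, 3): 8 + 7 + 0 + 0 = 15
σ = (1, 3, 2, 4): 8 + (-4) + 1 + 1 = 6
σ = (1, 3, 4, 2): 8 + (-4) + 0 + 18 = 22
σ = (1, 4, 2, 3): 8 + 11 + 1 + 0 = 20
σ = (1, 4, 3, 2): 8 + 11 + (-7) + 18 = 30
σ = (2, 1, 3, 4): 26 + 24 + (-7) + 1 = 44
σ = (2, 1, 4, 3): 26 + 24 + 0 + 0 = 50
σ = (2, 3, 1, 4): 26 + (-4) + 3 + 1 = 26
σ = (2, 3, 4, 1): 26 + (-4) + 0 + 18 = 40
σ = (2, 4, 1, 3): 26 + 11 + 3 + 0 = 40
σ = (2, 4, 3, 1): 26 + 11 + (-7) + 18 = 48
σ = (3, 1, 2, 4): 13 + 24 + 1 + 1 = 39
σ = (3, 1, 4, 2): 13 + 24 + 0 + 18 = 55
σ = (3, 2, 1, 4): 13 + 7 + 3 + 1 = 24
σ = (3, 2, 4, 1): 13 + 7 + 0 + 18 = 38
σ = (3, 4, 1, 2): 13 + 11 + 3 + 18 = 45
σ = (3, 4, 2, 1): 13 + 11 + 1 + 18 = 43
σ = (4, 1, 2, 3): (-1) + 24 + 1 + 0 = 24
σ = (4, 1, 3, 2): (-1) + 24 + (-7) + 18 = 34
σ = (4, 2, 1, 3): (-1) + 7 + 3 + 0 = 9
σ = (4, 2, 3, 1): (-1) + 7 + (-7) + 18 = 17
σ = (4, 3, 1, 2): (-1) + (-4) + 3 + 18 = 16
σ = (4, 3, 2, 1): (-1) + (-4) + 1 + 18 = 14
Optimal value attained by: σ = (3, 1, 4, 2).
Answer: det⊕(M) = 55; verdict: NONSINGULAR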